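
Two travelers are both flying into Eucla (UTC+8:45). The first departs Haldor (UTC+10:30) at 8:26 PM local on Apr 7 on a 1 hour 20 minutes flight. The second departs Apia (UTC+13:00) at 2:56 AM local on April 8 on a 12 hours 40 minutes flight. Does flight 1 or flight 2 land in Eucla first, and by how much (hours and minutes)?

Flight 1 in UTC: 8:26 PM − 10:30 = 9:56 AM on Apr 7.
+1 hour 20 minutes → arrive 11:16 AM UTC on Apr 7.
Flight 2 in UTC: 2:56 AM − 13:00 = 1:56 PM on Apr 7.
+12 hours 40 minutes → arrive 2:36 AM UTC on Apr 8.
Flight 1 lands earlier by 15 hours 20 minutes.

the first, by 15 hours 20 minutes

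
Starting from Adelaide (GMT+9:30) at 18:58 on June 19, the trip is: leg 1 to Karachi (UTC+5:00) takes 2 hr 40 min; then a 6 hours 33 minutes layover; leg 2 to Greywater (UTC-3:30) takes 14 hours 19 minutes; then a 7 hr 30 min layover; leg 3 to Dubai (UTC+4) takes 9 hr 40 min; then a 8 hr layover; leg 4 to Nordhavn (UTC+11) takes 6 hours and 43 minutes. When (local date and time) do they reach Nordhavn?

Convert departure to UTC: 18:58 − 9:30 = 09:28 UTC on Jun 19.
Add 2 hours and 40 minutes leg 1 → 12:08 UTC.
Add 6 hours and 33 minutes layover in Karachi → 18:41 UTC.
Add 14 hours 19 minutes leg 2 → 09:00 UTC (Jun 20).
Add 7 hours 30 minutes layover in Greywater → 16:30 UTC.
Add 9 hours and 40 minutes leg 3 → 02:10 UTC (Jun 21).
Add 8 hours layover in Dubai → 10:10 UTC.
Add 6 hours and 43 minutes leg 4 → 16:53 UTC.
Nordhavn is UTC+11:00, so local arrival = 16:53 + 11:00 = 03:53 on Jun 22.

03:53 on June 22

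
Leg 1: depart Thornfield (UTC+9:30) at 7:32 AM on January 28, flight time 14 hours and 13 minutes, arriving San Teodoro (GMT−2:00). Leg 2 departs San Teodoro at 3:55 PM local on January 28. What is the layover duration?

5 hours 40 minutes

Convert departure to UTC: 7:32 AM − 9:30 = 10:02 PM UTC on Jan 27.
Add 14 hours 13 minutes flight time → 12:15 PM UTC (Jan 28).
San Teodoro is UTC−2:00, so local arrival = 12:15 PM − 2:00 = 10:15 AM on Jan 28.
Layover = 3:55 PM − 10:15 AM = 5 hours 40 minutes.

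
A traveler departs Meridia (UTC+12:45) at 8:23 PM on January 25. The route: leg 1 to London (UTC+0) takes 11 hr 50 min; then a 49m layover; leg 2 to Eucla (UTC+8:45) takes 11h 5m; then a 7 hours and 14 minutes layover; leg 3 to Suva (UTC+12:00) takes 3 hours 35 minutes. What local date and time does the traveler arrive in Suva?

6:11 AM on Jan 27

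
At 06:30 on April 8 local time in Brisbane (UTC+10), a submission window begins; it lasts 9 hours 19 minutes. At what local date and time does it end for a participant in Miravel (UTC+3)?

Miravel is 7:00 behind Brisbane.
After 9 hours and 19 minutes it is 15:49 in Brisbane.
Shift by the zone difference: 15:49 − 7:00 = 08:49 on Apr 8 in Miravel.

08:49 on April 8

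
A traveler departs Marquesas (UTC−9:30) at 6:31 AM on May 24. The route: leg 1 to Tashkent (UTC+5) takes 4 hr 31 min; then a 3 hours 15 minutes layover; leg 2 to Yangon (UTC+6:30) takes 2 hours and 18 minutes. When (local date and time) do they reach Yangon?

8:35 AM on May 25

Convert departure to UTC: 6:31 AM + 9:30 = 4:01 PM UTC on May 24.
Add 4 hours and 31 minutes leg 1 → 8:32 PM UTC.
Add 3 hours 15 minutes layover in Tashkent → 11:47 PM UTC.
Add 2 hours 18 minutes leg 2 → 2:05 AM UTC (May 25).
Yangon is UTC+6:30, so local arrival = 2:05 AM + 6:30 = 8:35 AM on May 25.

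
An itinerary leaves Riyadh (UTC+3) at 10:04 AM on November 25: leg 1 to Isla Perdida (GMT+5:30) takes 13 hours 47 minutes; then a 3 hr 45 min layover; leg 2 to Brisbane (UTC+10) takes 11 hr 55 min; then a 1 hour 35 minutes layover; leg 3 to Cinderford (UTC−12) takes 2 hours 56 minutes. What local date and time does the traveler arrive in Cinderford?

Convert departure to UTC: 10:04 AM − 3:00 = 7:04 AM UTC on Nov 25.
Add 13 hours and 47 minutes leg 1 → 8:51 PM UTC.
Add 3 hours and 45 minutes layover in Isla Perdida → 12:36 AM UTC (Nov 26).
Add 11 hours and 55 minutes leg 2 → 12:31 PM UTC.
Add 1 hour and 35 minutes layover in Brisbane → 2:06 PM UTC.
Add 2 hours and 56 minutes leg 3 → 5:02 PM UTC.
Cinderford is UTC−12:00, so local arrival = 5:02 PM − 12:00 = 5:02 AM on Nov 26.

5:02 AM on November 26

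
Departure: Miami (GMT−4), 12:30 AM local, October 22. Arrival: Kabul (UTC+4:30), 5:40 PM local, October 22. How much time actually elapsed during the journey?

8 hours 40 minutes

Departure in UTC: 12:30 AM + 4:00 = 4:30 AM on Oct 22.
Arrival in UTC: 5:40 PM − 4:30 = 1:10 PM on Oct 22.
Elapsed = 1:10 PM − 4:30 AM = 8 hours 40 minutes.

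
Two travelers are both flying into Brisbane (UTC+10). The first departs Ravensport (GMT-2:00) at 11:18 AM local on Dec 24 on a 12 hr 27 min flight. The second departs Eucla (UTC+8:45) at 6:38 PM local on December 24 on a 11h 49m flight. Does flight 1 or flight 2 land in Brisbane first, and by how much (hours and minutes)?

Flight 1 in UTC: 11:18 AM + 2:00 = 1:18 PM on Dec 24.
+12 hours and 27 minutes → arrive 1:45 AM UTC on Dec 25.
Flight 2 in UTC: 6:38 PM − 8:45 = 9:53 AM on Dec 24.
+11 hours and 49 minutes → arrive 9:42 PM UTC on Dec 24.
Flight 2 lands earlier by 4 hours 3 minutes.

the second, by 4 hours 3 minutes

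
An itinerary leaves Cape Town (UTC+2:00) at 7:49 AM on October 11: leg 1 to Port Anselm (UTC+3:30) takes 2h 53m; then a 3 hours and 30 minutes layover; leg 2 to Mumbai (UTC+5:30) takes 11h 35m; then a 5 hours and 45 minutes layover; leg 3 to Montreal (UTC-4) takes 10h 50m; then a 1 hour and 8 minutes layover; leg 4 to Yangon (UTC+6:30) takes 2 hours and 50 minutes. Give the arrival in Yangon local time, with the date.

2:50 AM on October 13

Convert departure to UTC: 7:49 AM − 2:00 = 5:49 AM UTC on Oct 11.
Add 2 hours 53 minutes leg 1 → 8:42 AM UTC.
Add 3 hours 30 minutes layover in Port Anselm → 12:12 PM UTC.
Add 11 hours 35 minutes leg 2 → 11:47 PM UTC.
Add 5 hours and 45 minutes layover in Mumbai → 5:32 AM UTC (Oct 12).
Add 10 hours 50 minutes leg 3 → 4:22 PM UTC.
Add 1 hour 8 minutes layover in Montreal → 5:30 PM UTC.
Add 2 hours 50 minutes leg 4 → 8:20 PM UTC.
Yangon is UTC+6:30, so local arrival = 8:20 PM + 6:30 = 2:50 AM on Oct 13.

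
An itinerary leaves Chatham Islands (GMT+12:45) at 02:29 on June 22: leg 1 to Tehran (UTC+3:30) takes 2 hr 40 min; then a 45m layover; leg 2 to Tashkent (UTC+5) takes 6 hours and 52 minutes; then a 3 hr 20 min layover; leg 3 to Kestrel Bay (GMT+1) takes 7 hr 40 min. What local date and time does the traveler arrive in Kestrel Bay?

12:01 on Jun 22

Convert departure to UTC: 02:29 − 12:45 = 13:44 UTC on Jun 21.
Add 2 hours 40 minutes leg 1 → 16:24 UTC.
Add 45 minutes layover in Tehran → 17:09 UTC.
Add 6 hours 52 minutes leg 2 → 00:01 UTC (Jun 22).
Add 3 hours 20 minutes layover in Tashkent → 03:21 UTC.
Add 7 hours 40 minutes leg 3 → 11:01 UTC.
Kestrel Bay is UTC+1:00, so local arrival = 11:01 + 1:00 = 12:01 on Jun 22.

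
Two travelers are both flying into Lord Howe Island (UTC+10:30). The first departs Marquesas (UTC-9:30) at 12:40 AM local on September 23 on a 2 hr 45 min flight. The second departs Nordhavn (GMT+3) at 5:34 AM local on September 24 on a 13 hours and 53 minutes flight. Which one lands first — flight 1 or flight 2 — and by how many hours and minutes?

Flight 1 in UTC: 12:40 AM + 9:30 = 10:10 AM on Sep 23.
+2 hours and 45 minutes → arrive 12:55 PM UTC on Sep 23.
Flight 2 in UTC: 5:34 AM − 3:00 = 2:34 AM on Sep 24.
+13 hours 53 minutes → arrive 4:27 PM UTC on Sep 24.
Flight 1 lands earlier by 27 hours 32 minutes.

the first, by 27 hours 32 minutes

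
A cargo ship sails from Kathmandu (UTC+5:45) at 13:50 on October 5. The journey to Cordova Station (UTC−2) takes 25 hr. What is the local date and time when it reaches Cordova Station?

07:05 on Oct 6

Cordova Station is 7:45 behind Kathmandu.
After 25 hours it is 14:50 (Oct 6) in Kathmandu.
Shift by the zone difference: 14:50 − 7:45 = 07:05 on Oct 6 in Cordova Station.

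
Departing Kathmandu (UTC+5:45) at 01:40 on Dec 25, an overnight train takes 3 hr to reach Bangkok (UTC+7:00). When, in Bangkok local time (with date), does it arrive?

Convert departure to UTC: 01:40 − 5:45 = 19:55 UTC on Dec 24.
Add 3 hours travel time → 22:55 UTC.
Bangkok is UTC+7:00, so local arrival = 22:55 + 7:00 = 05:55 on Dec 25.

05:55 on December 25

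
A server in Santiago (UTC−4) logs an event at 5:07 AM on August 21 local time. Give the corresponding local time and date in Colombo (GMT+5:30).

2:37 PM on August 21

Colombo is 9:30 ahead of Santiago.
Shift by the zone difference: 5:07 AM + 9:30 = 2:37 PM on Aug 21 in Colombo.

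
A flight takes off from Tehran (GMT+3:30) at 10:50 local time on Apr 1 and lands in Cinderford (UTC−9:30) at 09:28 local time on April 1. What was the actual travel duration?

11 hours 38 minutes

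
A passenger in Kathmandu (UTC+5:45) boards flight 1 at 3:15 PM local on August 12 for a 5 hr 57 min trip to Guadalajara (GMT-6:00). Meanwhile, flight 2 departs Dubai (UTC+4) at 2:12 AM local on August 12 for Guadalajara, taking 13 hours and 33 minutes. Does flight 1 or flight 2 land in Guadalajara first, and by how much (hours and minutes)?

Flight 1 in UTC: 3:15 PM − 5:45 = 9:30 AM on Aug 12.
+5 hours 57 minutes → arrive 3:27 PM UTC on Aug 12.
Flight 2 in UTC: 2:12 AM − 4:00 = 10:12 PM on Aug 11.
+13 hours 33 minutes → arrive 11:45 AM UTC on Aug 12.
Flight 2 lands earlier by 3 hours 42 minutes.

the second, by 3 hours 42 minutes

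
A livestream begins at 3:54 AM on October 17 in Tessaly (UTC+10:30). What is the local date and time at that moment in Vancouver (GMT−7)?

10:24 AM on October 16

Vancouver is 17:30 behind Tessaly.
Shift by the zone difference: 3:54 AM − 17:30 = 10:24 AM on Oct 16 in Vancouver.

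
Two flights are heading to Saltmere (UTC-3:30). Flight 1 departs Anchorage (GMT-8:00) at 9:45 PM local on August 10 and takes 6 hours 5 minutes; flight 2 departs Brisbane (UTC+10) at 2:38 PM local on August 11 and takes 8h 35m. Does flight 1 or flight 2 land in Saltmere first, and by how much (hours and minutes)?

the first, by 1 hour 23 minutes

Flight 1 in UTC: 9:45 PM + 8:00 = 5:45 AM on Aug 11.
+6 hours and 5 minutes → arrive 11:50 AM UTC on Aug 11.
Flight 2 in UTC: 2:38 PM − 10:00 = 4:38 AM on Aug 11.
+8 hours 35 minutes → arrive 1:13 PM UTC on Aug 11.
Flight 1 lands earlier by 1 hour 23 minutes.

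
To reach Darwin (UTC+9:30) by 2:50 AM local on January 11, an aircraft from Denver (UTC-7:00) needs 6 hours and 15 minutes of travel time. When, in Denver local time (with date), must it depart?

Target arrival in UTC: 2:50 AM − 9:30 = 5:20 PM on Jan 10.
Subtract 6 hours 15 minutes → departure 11:05 AM UTC on Jan 10.
Denver is UTC−7:00: 11:05 AM − 7:00 = 4:05 AM on Jan 10.

4:05 AM on January 10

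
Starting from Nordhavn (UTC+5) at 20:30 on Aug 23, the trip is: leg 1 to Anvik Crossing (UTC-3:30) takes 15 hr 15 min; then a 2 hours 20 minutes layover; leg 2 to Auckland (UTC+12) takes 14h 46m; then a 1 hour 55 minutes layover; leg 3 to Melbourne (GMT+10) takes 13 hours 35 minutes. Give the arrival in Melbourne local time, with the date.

Convert departure to UTC: 20:30 − 5:00 = 15:30 UTC on Aug 23.
Add 15 hours and 15 minutes leg 1 → 06:45 UTC (Aug 24).
Add 2 hours 20 minutes layover in Anvik Crossing → 09:05 UTC.
Add 14 hours 46 minutes leg 2 → 23:51 UTC.
Add 1 hour and 55 minutes layover in Auckland → 01:46 UTC (Aug 25).
Add 13 hours 35 minutes leg 3 → 15:21 UTC.
Melbourne is UTC+10:00, so local arrival = 15:21 + 10:00 = 01:21 on Aug 26.

01:21 on August 26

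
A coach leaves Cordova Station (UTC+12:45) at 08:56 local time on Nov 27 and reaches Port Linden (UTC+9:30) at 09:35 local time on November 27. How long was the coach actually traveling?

Departure in UTC: 08:56 − 12:45 = 20:11 on Nov 26.
Arrival in UTC: 09:35 − 9:30 = 00:05 on Nov 27.
Elapsed = 00:05 − 20:11 (+1 day) = 3 hours 54 minutes.

3 hours 54 minutes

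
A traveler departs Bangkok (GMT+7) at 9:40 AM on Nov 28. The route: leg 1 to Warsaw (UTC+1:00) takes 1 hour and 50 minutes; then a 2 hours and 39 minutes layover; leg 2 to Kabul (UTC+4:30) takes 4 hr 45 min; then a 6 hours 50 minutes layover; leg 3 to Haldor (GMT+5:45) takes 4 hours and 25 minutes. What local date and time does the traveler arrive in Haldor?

Convert departure to UTC: 9:40 AM − 7:00 = 2:40 AM UTC on Nov 28.
Add 1 hour 50 minutes leg 1 → 4:30 AM UTC.
Add 2 hours 39 minutes layover in Warsaw → 7:09 AM UTC.
Add 4 hours 45 minutes leg 2 → 11:54 AM UTC.
Add 6 hours 50 minutes layover in Kabul → 6:44 PM UTC.
Add 4 hours 25 minutes leg 3 → 11:09 PM UTC.
Haldor is UTC+5:45, so local arrival = 11:09 PM + 5:45 = 4:54 AM on Nov 29.

4:54 AM on Nov 29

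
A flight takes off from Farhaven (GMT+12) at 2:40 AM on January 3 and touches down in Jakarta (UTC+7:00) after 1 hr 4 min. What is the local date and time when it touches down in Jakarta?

Convert departure to UTC: 2:40 AM − 12:00 = 2:40 PM UTC on Jan 2.
Add 1 hour 4 minutes travel time → 3:44 PM UTC.
Jakarta is UTC+7:00, so local arrival = 3:44 PM + 7:00 = 10:44 PM on Jan 2.

10:44 PM on January 2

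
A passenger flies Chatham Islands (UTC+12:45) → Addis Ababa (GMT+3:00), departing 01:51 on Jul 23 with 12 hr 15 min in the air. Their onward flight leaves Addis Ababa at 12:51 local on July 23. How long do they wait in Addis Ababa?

8 hours 30 minutes

Convert departure to UTC: 01:51 − 12:45 = 13:06 UTC on Jul 22.
Add 12 hours 15 minutes flight time → 01:21 UTC (Jul 23).
Addis Ababa is UTC+3:00, so local arrival = 01:21 + 3:00 = 04:21 on Jul 23.
Layover = 12:51 − 04:21 = 8 hours 30 minutes.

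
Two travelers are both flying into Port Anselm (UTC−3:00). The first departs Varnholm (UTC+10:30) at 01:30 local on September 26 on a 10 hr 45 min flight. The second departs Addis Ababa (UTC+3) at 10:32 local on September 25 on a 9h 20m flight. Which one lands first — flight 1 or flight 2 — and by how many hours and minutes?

Flight 1 in UTC: 01:30 − 10:30 = 15:00 on Sep 25.
+10 hours 45 minutes → arrive 01:45 UTC on Sep 26.
Flight 2 in UTC: 10:32 − 3:00 = 07:32 on Sep 25.
+9 hours 20 minutes → arrive 16:52 UTC on Sep 25.
Flight 2 lands earlier by 8 hours 53 minutes.

the second, by 8 hours 53 minutes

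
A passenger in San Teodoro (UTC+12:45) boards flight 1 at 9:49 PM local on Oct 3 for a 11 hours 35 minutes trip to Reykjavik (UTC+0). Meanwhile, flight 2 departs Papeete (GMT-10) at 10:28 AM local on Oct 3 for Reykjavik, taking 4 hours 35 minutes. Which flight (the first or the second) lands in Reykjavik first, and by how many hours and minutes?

Flight 1 in UTC: 9:49 PM − 12:45 = 9:04 AM on Oct 3.
+11 hours 35 minutes → arrive 8:39 PM UTC on Oct 3.
Flight 2 in UTC: 10:28 AM + 10:00 = 8:28 PM on Oct 3.
+4 hours 35 minutes → arrive 1:03 AM UTC on Oct 4.
Flight 1 lands earlier by 4 hours 24 minutes.

the first, by 4 hours 24 minutes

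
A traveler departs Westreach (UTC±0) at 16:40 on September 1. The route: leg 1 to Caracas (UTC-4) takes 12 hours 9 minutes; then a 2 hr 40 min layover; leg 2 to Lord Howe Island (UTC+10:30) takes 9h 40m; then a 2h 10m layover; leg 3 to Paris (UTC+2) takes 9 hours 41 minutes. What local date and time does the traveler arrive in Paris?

Westreach is at UTC+0, so departure is already 16:40 UTC on Sep 1.
Add 12 hours and 9 minutes leg 1 → 04:49 UTC (Sep 2).
Add 2 hours 40 minutes layover in Caracas → 07:29 UTC.
Add 9 hours and 40 minutes leg 2 → 17:09 UTC.
Add 2 hours and 10 minutes layover in Lord Howe Island → 19:19 UTC.
Add 9 hours and 41 minutes leg 3 → 05:00 UTC (Sep 3).
Paris is UTC+2:00, so local arrival = 05:00 + 2:00 = 07:00 on Sep 3.

07:00 on Sep 3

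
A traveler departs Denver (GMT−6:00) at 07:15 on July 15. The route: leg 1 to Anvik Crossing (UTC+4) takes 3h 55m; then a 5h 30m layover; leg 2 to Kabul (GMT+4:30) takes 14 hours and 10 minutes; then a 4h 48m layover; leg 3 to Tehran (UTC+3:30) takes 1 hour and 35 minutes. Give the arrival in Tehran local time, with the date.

22:43 on Jul 16

Convert departure to UTC: 07:15 + 6:00 = 13:15 UTC on Jul 15.
Add 3 hours and 55 minutes leg 1 → 17:10 UTC.
Add 5 hours 30 minutes layover in Anvik Crossing → 22:40 UTC.
Add 14 hours 10 minutes leg 2 → 12:50 UTC (Jul 16).
Add 4 hours 48 minutes layover in Kabul → 17:38 UTC.
Add 1 hour 35 minutes leg 3 → 19:13 UTC.
Tehran is UTC+3:30, so local arrival = 19:13 + 3:30 = 22:43 on Jul 16.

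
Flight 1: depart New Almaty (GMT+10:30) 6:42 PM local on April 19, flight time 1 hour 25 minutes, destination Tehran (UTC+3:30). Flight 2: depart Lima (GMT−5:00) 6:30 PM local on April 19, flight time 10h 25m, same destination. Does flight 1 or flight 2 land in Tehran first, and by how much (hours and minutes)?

the first, by 24 hours 18 minutes

Flight 1 in UTC: 6:42 PM − 10:30 = 8:12 AM on Apr 19.
+1 hour and 25 minutes → arrive 9:37 AM UTC on Apr 19.
Flight 2 in UTC: 6:30 PM + 5:00 = 11:30 PM on Apr 19.
+10 hours 25 minutes → arrive 9:55 AM UTC on Apr 20.
Flight 1 lands earlier by 24 hours 18 minutes.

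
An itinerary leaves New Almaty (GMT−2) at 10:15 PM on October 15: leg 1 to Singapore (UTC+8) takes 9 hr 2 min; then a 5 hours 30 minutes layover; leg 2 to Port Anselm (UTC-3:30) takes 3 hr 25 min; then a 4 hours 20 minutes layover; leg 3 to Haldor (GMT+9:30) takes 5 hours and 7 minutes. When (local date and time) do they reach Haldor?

Convert departure to UTC: 10:15 PM + 2:00 = 12:15 AM UTC on Oct 16.
Add 9 hours and 2 minutes leg 1 → 9:17 AM UTC.
Add 5 hours 30 minutes layover in Singapore → 2:47 PM UTC.
Add 3 hours and 25 minutes leg 2 → 6:12 PM UTC.
Add 4 hours and 20 minutes layover in Port Anselm → 10:32 PM UTC.
Add 5 hours 7 minutes leg 3 → 3:39 AM UTC (Oct 17).
Haldor is UTC+9:30, so local arrival = 3:39 AM + 9:30 = 1:09 PM on Oct 17.

1:09 PM on Oct 17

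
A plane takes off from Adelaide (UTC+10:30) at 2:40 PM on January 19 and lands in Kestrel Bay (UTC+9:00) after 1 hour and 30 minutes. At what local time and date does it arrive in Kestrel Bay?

Convert departure to UTC: 2:40 PM − 10:30 = 4:10 AM UTC on Jan 19.
Add 1 hour and 30 minutes travel time → 5:40 AM UTC.
Kestrel Bay is UTC+9:00, so local arrival = 5:40 AM + 9:00 = 2:40 PM on Jan 19.

2:40 PM on January 19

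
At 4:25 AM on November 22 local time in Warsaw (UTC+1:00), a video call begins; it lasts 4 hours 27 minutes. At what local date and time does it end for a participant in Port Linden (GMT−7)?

Convert start to UTC: 4:25 AM − 1:00 = 3:25 AM UTC on Nov 22.
Add 4 hours and 27 minutes duration → 7:52 AM UTC.
Port Linden is UTC−7:00, so local end time = 7:52 AM − 7:00 = 12:52 AM on Nov 22.

12:52 AM on Nov 22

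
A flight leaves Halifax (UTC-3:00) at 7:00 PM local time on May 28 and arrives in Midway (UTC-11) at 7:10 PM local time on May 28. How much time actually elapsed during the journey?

8 hours 10 minutes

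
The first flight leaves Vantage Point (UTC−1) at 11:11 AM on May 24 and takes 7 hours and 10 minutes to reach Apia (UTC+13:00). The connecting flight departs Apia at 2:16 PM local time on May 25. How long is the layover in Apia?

5 hours 55 minutes

Convert departure to UTC: 11:11 AM + 1:00 = 12:11 PM UTC on May 24.
Add 7 hours 10 minutes flight time → 7:21 PM UTC.
Apia is UTC+13:00, so local arrival = 7:21 PM + 13:00 = 8:21 AM on May 25.
Layover = 2:16 PM − 8:21 AM = 5 hours 55 minutes.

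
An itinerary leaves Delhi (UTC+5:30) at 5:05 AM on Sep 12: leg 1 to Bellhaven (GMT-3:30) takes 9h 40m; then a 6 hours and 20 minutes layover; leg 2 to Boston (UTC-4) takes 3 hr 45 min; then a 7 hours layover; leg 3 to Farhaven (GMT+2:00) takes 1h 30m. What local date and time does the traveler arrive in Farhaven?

5:50 AM on September 13

Convert departure to UTC: 5:05 AM − 5:30 = 11:35 PM UTC on Sep 11.
Add 9 hours and 40 minutes leg 1 → 9:15 AM UTC (Sep 12).
Add 6 hours 20 minutes layover in Bellhaven → 3:35 PM UTC.
Add 3 hours 45 minutes leg 2 → 7:20 PM UTC.
Add 7 hours layover in Boston → 2:20 AM UTC (Sep 13).
Add 1 hour and 30 minutes leg 3 → 3:50 AM UTC.
Farhaven is UTC+2:00, so local arrival = 3:50 AM + 2:00 = 5:50 AM on Sep 13.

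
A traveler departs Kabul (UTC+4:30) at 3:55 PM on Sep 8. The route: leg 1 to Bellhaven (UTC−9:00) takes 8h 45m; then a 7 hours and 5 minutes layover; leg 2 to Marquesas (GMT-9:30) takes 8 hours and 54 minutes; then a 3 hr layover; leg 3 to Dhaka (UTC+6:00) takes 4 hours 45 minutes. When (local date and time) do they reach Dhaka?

1:54 AM on Sep 10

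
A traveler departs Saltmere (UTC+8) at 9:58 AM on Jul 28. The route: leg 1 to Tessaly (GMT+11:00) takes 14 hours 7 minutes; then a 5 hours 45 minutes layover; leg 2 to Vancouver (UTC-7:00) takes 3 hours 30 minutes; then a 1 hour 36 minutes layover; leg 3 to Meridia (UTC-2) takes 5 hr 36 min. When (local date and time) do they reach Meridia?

6:32 AM on July 29

Convert departure to UTC: 9:58 AM − 8:00 = 1:58 AM UTC on Jul 28.
Add 14 hours 7 minutes leg 1 → 4:05 PM UTC.
Add 5 hours 45 minutes layover in Tessaly → 9:50 PM UTC.
Add 3 hours and 30 minutes leg 2 → 1:20 AM UTC (Jul 29).
Add 1 hour and 36 minutes layover in Vancouver → 2:56 AM UTC.
Add 5 hours 36 minutes leg 3 → 8:32 AM UTC.
Meridia is UTC−2:00, so local arrival = 8:32 AM − 2:00 = 6:32 AM on Jul 29.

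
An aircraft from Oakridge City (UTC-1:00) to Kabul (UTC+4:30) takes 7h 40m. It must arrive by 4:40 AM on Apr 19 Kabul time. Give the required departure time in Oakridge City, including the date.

3:30 PM on April 18

Target arrival in UTC: 4:40 AM − 4:30 = 12:10 AM on Apr 19.
Subtract 7 hours 40 minutes → departure 4:30 PM UTC on Apr 18.
Oakridge City is UTC−1:00: 4:30 PM − 1:00 = 3:30 PM on Apr 18.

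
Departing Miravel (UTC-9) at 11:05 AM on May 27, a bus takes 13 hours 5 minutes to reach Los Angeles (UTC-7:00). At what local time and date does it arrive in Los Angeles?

Convert departure to UTC: 11:05 AM + 9:00 = 8:05 PM UTC on May 27.
Add 13 hours and 5 minutes travel time → 9:10 AM UTC (May 28).
Los Angeles is UTC−7:00, so local arrival = 9:10 AM − 7:00 = 2:10 AM on May 28.

2:10 AM on May 28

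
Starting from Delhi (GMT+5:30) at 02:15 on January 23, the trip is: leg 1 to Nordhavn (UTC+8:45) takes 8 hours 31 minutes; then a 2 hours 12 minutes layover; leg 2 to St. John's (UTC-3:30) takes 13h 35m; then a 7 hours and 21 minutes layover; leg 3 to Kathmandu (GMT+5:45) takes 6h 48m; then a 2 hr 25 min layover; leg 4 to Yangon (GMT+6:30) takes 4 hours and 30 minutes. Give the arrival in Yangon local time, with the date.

00:37 on January 25

Convert departure to UTC: 02:15 − 5:30 = 20:45 UTC on Jan 22.
Add 8 hours 31 minutes leg 1 → 05:16 UTC (Jan 23).
Add 2 hours 12 minutes layover in Nordhavn → 07:28 UTC.
Add 13 hours and 35 minutes leg 2 → 21:03 UTC.
Add 7 hours and 21 minutes layover in St. John's → 04:24 UTC (Jan 24).
Add 6 hours and 48 minutes leg 3 → 11:12 UTC.
Add 2 hours and 25 minutes layover in Kathmandu → 13:37 UTC.
Add 4 hours and 30 minutes leg 4 → 18:07 UTC.
Yangon is UTC+6:30, so local arrival = 18:07 + 6:30 = 00:37 on Jan 25.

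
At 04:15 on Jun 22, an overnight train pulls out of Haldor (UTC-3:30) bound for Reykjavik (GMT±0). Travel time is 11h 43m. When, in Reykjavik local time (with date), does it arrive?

19:28 on Jun 22

Convert departure to UTC: 04:15 + 3:30 = 07:45 UTC on Jun 22.
Add 11 hours 43 minutes travel time → 19:28 UTC.
Reykjavik is UTC+0, so local arrival is the same: 19:28 on Jun 22.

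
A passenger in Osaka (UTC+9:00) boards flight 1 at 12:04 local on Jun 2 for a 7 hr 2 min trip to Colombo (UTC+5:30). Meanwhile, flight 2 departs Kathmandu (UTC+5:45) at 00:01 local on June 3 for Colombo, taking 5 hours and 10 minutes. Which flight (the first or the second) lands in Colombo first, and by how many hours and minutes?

the first, by 13 hours 20 minutes

Flight 1 in UTC: 12:04 − 9:00 = 03:04 on Jun 2.
+7 hours 2 minutes → arrive 10:06 UTC on Jun 2.
Flight 2 in UTC: 00:01 − 5:45 = 18:16 on Jun 2.
+5 hours 10 minutes → arrive 23:26 UTC on Jun 2.
Flight 1 lands earlier by 13 hours 20 minutes.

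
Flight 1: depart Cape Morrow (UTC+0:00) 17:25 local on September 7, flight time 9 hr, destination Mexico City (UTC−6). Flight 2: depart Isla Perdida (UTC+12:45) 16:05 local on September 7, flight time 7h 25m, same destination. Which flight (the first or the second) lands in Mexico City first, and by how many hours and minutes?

Flight 1 departs at 17:25 UTC (Sep 7).
+9 hours → arrive 02:25 UTC on Sep 8.
Flight 2 in UTC: 16:05 − 12:45 = 03:20 on Sep 7.
+7 hours 25 minutes → arrive 10:45 UTC on Sep 7.
Flight 2 lands earlier by 15 hours 40 minutes.

the second, by 15 hours 40 minutes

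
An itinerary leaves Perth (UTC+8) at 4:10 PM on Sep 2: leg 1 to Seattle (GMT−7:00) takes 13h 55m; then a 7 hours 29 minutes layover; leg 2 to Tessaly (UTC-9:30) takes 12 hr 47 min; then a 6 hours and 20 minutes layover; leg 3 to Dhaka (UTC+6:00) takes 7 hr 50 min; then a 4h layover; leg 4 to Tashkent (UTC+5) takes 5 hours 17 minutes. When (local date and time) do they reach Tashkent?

Convert departure to UTC: 4:10 PM − 8:00 = 8:10 AM UTC on Sep 2.
Add 13 hours 55 minutes leg 1 → 10:05 PM UTC.
Add 7 hours 29 minutes layover in Seattle → 5:34 AM UTC (Sep 3).
Add 12 hours 47 minutes leg 2 → 6:21 PM UTC.
Add 6 hours 20 minutes layover in Tessaly → 12:41 AM UTC (Sep 4).
Add 7 hours 50 minutes leg 3 → 8:31 AM UTC.
Add 4 hours layover in Dhaka → 12:31 PM UTC.
Add 5 hours 17 minutes leg 4 → 5:48 PM UTC.
Tashkent is UTC+5:00, so local arrival = 5:48 PM + 5:00 = 10:48 PM on Sep 4.

10:48 PM on September 4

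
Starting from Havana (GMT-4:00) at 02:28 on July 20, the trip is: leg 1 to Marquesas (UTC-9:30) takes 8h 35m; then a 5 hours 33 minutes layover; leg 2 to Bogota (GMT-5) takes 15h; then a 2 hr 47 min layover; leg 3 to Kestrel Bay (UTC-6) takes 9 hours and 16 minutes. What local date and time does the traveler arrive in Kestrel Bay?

17:39 on July 21

Convert departure to UTC: 02:28 + 4:00 = 06:28 UTC on Jul 20.
Add 8 hours and 35 minutes leg 1 → 15:03 UTC.
Add 5 hours and 33 minutes layover in Marquesas → 20:36 UTC.
Add 15 hours leg 2 → 11:36 UTC (Jul 21).
Add 2 hours and 47 minutes layover in Bogota → 14:23 UTC.
Add 9 hours and 16 minutes leg 3 → 23:39 UTC.
Kestrel Bay is UTC−6:00, so local arrival = 23:39 − 6:00 = 17:39 on Jul 21.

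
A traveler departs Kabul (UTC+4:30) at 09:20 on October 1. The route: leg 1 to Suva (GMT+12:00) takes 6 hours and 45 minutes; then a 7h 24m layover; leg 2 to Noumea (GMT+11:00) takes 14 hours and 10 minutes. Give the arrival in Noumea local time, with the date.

20:09 on October 2

Convert departure to UTC: 09:20 − 4:30 = 04:50 UTC on Oct 1.
Add 6 hours 45 minutes leg 1 → 11:35 UTC.
Add 7 hours and 24 minutes layover in Suva → 18:59 UTC.
Add 14 hours and 10 minutes leg 2 → 09:09 UTC (Oct 2).
Noumea is UTC+11:00, so local arrival = 09:09 + 11:00 = 20:09 on Oct 2.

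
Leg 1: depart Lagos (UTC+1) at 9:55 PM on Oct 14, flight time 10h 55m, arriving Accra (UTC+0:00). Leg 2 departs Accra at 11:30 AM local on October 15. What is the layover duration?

3 hours 40 minutes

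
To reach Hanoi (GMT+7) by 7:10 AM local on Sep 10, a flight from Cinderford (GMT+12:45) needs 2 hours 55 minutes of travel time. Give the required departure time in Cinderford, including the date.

Target arrival in UTC: 7:10 AM − 7:00 = 12:10 AM on Sep 10.
Subtract 2 hours 55 minutes → departure 9:15 PM UTC on Sep 9.
Cinderford is UTC+12:45: 9:15 PM + 12:45 = 10:00 AM on Sep 10.

10:00 AM on September 10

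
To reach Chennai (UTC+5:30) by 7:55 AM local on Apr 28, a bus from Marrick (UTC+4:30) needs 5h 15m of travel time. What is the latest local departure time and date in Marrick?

1:40 AM on Apr 28

Target arrival in UTC: 7:55 AM − 5:30 = 2:25 AM on Apr 28.
Subtract 5 hours and 15 minutes → departure 9:10 PM UTC on Apr 27.
Marrick is UTC+4:30: 9:10 PM + 4:30 = 1:40 AM on Apr 28.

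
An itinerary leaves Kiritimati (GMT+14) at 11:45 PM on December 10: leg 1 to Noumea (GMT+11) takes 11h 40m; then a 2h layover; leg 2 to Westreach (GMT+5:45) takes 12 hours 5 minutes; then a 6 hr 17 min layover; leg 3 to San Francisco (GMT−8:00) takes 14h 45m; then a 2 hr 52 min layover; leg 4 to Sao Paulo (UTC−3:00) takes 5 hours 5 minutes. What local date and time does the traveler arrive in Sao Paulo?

Convert departure to UTC: 11:45 PM − 14:00 = 9:45 AM UTC on Dec 10.
Add 11 hours and 40 minutes leg 1 → 9:25 PM UTC.
Add 2 hours layover in Noumea → 11:25 PM UTC.
Add 12 hours 5 minutes leg 2 → 11:30 AM UTC (Dec 11).
Add 6 hours and 17 minutes layover in Westreach → 5:47 PM UTC.
Add 14 hours and 45 minutes leg 3 → 8:32 AM UTC (Dec 12).
Add 2 hours and 52 minutes layover in San Francisco → 11:24 AM UTC.
Add 5 hours 5 minutes leg 4 → 4:29 PM UTC.
Sao Paulo is UTC−3:00, so local arrival = 4:29 PM − 3:00 = 1:29 PM on Dec 12.

1:29 PM on December 12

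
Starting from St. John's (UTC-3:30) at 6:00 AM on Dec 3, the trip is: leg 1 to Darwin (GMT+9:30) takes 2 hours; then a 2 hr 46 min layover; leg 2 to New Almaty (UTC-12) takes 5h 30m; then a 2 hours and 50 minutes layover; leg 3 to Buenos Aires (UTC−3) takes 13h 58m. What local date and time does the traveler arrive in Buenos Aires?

Convert departure to UTC: 6:00 AM + 3:30 = 9:30 AM UTC on Dec 3.
Add 2 hours leg 1 → 11:30 AM UTC.
Add 2 hours 46 minutes layover in Darwin → 2:16 PM UTC.
Add 5 hours 30 minutes leg 2 → 7:46 PM UTC.
Add 2 hours 50 minutes layover in New Almaty → 10:36 PM UTC.
Add 13 hours 58 minutes leg 3 → 12:34 PM UTC (Dec 4).
Buenos Aires is UTC−3:00, so local arrival = 12:34 PM − 3:00 = 9:34 AM on Dec 4.

9:34 AM on Dec 4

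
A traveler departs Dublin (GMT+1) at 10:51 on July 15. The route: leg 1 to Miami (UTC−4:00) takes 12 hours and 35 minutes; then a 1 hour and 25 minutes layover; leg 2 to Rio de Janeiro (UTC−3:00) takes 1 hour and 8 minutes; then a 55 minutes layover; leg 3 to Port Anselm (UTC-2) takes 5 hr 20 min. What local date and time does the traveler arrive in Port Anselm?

Convert departure to UTC: 10:51 − 1:00 = 09:51 UTC on Jul 15.
Add 12 hours and 35 minutes leg 1 → 22:26 UTC.
Add 1 hour 25 minutes layover in Miami → 23:51 UTC.
Add 1 hour 8 minutes leg 2 → 00:59 UTC (Jul 16).
Add 55 minutes layover in Rio de Janeiro → 01:54 UTC.
Add 5 hours and 20 minutes leg 3 → 07:14 UTC.
Port Anselm is UTC−2:00, so local arrival = 07:14 − 2:00 = 05:14 on Jul 16.

05:14 on July 16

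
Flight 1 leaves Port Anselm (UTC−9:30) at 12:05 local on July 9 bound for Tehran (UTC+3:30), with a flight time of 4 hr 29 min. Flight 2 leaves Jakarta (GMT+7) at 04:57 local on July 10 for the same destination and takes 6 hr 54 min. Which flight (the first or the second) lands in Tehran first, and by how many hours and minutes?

Flight 1 in UTC: 12:05 + 9:30 = 21:35 on Jul 9.
+4 hours and 29 minutes → arrive 02:04 UTC on Jul 10.
Flight 2 in UTC: 04:57 − 7:00 = 21:57 on Jul 9.
+6 hours 54 minutes → arrive 04:51 UTC on Jul 10.
Flight 1 lands earlier by 2 hours 47 minutes.

the first, by 2 hours 47 minutes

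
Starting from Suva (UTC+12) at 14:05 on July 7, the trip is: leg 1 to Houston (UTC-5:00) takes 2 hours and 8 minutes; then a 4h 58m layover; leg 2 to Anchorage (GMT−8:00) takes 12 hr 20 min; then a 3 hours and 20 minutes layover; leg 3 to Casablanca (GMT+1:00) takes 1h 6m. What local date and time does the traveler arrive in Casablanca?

02:57 on Jul 8

Convert departure to UTC: 14:05 − 12:00 = 02:05 UTC on Jul 7.
Add 2 hours 8 minutes leg 1 → 04:13 UTC.
Add 4 hours and 58 minutes layover in Houston → 09:11 UTC.
Add 12 hours and 20 minutes leg 2 → 21:31 UTC.
Add 3 hours and 20 minutes layover in Anchorage → 00:51 UTC (Jul 8).
Add 1 hour 6 minutes leg 3 → 01:57 UTC.
Casablanca is UTC+1:00, so local arrival = 01:57 + 1:00 = 02:57 on Jul 8.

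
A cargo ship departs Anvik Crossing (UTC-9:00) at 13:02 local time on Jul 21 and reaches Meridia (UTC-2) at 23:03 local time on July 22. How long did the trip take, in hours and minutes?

27 hours 1 minute

Meridia is 7:00 ahead of Anvik Crossing.
Clock-face elapsed time (ignoring zones) is 34 hours 1 minute.
Actual elapsed = 34 hours 1 minute − 7:00 = 27 hours 1 minute.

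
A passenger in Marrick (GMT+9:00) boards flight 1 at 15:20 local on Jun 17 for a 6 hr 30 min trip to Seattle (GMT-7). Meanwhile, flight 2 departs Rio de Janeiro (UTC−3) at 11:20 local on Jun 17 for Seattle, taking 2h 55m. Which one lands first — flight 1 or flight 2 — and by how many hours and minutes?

Flight 1 in UTC: 15:20 − 9:00 = 06:20 on Jun 17.
+6 hours and 30 minutes → arrive 12:50 UTC on Jun 17.
Flight 2 in UTC: 11:20 + 3:00 = 14:20 on Jun 17.
+2 hours 55 minutes → arrive 17:15 UTC on Jun 17.
Flight 1 lands earlier by 4 hours 25 minutes.

the first, by 4 hours 25 minutes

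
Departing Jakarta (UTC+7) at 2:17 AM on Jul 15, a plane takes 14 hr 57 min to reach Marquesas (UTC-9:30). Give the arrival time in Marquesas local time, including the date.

Convert departure to UTC: 2:17 AM − 7:00 = 7:17 PM UTC on Jul 14.
Add 14 hours and 57 minutes travel time → 10:14 AM UTC (Jul 15).
Marquesas is UTC−9:30, so local arrival = 10:14 AM − 9:30 = 12:44 AM on Jul 15.

12:44 AM on Jul 15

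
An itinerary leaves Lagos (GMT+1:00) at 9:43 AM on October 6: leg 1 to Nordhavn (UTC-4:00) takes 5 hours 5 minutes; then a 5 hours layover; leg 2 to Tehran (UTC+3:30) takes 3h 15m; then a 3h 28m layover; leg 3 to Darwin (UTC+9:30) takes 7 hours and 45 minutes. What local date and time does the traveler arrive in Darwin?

Convert departure to UTC: 9:43 AM − 1:00 = 8:43 AM UTC on Oct 6.
Add 5 hours 5 minutes leg 1 → 1:48 PM UTC.
Add 5 hours layover in Nordhavn → 6:48 PM UTC.
Add 3 hours and 15 minutes leg 2 → 10:03 PM UTC.
Add 3 hours and 28 minutes layover in Tehran → 1:31 AM UTC (Oct 7).
Add 7 hours 45 minutes leg 3 → 9:16 AM UTC.
Darwin is UTC+9:30, so local arrival = 9:16 AM + 9:30 = 6:46 PM on Oct 7.

6:46 PM on October 7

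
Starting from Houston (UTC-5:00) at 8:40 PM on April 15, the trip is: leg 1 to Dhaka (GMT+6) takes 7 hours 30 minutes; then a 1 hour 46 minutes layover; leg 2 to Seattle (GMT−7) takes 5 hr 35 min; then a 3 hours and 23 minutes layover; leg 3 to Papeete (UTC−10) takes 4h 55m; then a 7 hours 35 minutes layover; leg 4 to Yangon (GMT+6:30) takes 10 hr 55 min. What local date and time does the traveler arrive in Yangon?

1:49 AM on April 18

Convert departure to UTC: 8:40 PM + 5:00 = 1:40 AM UTC on Apr 16.
Add 7 hours 30 minutes leg 1 → 9:10 AM UTC.
Add 1 hour and 46 minutes layover in Dhaka → 10:56 AM UTC.
Add 5 hours 35 minutes leg 2 → 4:31 PM UTC.
Add 3 hours 23 minutes layover in Seattle → 7:54 PM UTC.
Add 4 hours and 55 minutes leg 3 → 12:49 AM UTC (Apr 17).
Add 7 hours 35 minutes layover in Papeete → 8:24 AM UTC.
Add 10 hours and 55 minutes leg 4 → 7:19 PM UTC.
Yangon is UTC+6:30, so local arrival = 7:19 PM + 6:30 = 1:49 AM on Apr 18.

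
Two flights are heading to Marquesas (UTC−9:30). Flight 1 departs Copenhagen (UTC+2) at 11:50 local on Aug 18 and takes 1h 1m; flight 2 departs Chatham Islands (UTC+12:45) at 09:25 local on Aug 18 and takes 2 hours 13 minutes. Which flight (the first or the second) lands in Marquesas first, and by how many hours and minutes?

Flight 1 in UTC: 11:50 − 2:00 = 09:50 on Aug 18.
+1 hour and 1 minute → arrive 10:51 UTC on Aug 18.
Flight 2 in UTC: 09:25 − 12:45 = 20:40 on Aug 17.
+2 hours 13 minutes → arrive 22:53 UTC on Aug 17.
Flight 2 lands earlier by 11 hours 58 minutes.

the second, by 11 hours 58 minutes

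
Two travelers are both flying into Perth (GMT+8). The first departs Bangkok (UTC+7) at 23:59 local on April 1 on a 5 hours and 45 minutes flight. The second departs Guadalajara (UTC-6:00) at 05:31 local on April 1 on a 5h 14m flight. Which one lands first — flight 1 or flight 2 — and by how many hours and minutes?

the second, by 5 hours 59 minutes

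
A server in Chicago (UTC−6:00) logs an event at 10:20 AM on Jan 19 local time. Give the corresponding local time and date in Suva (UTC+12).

4:20 AM on Jan 20

In UTC: 10:20 AM + 6:00 = 4:20 PM on Jan 19.
Suva is UTC+12:00: 4:20 PM + 12:00 = 4:20 AM on Jan 20.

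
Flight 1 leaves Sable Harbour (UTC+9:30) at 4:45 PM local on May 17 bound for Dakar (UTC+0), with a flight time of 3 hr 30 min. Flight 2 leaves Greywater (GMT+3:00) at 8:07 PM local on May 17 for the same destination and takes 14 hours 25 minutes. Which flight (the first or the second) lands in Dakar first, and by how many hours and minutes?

the first, by 20 hours 47 minutes

Flight 1 in UTC: 4:45 PM − 9:30 = 7:15 AM on May 17.
+3 hours 30 minutes → arrive 10:45 AM UTC on May 17.
Flight 2 in UTC: 8:07 PM − 3:00 = 5:07 PM on May 17.
+14 hours and 25 minutes → arrive 7:32 AM UTC on May 18.
Flight 1 lands earlier by 20 hours 47 minutes.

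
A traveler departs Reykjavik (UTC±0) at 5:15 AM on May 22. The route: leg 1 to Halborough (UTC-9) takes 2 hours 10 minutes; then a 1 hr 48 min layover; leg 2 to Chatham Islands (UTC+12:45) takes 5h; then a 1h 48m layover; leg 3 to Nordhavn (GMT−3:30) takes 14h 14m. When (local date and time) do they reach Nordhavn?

Reykjavik is at UTC+0, so departure is already 5:15 AM UTC on May 22.
Add 2 hours 10 minutes leg 1 → 7:25 AM UTC.
Add 1 hour 48 minutes layover in Halborough → 9:13 AM UTC.
Add 5 hours leg 2 → 2:13 PM UTC.
Add 1 hour and 48 minutes layover in Chatham Islands → 4:01 PM UTC.
Add 14 hours 14 minutes leg 3 → 6:15 AM UTC (May 23).
Nordhavn is UTC−3:30, so local arrival = 6:15 AM − 3:30 = 2:45 AM on May 23.

2:45 AM on May 23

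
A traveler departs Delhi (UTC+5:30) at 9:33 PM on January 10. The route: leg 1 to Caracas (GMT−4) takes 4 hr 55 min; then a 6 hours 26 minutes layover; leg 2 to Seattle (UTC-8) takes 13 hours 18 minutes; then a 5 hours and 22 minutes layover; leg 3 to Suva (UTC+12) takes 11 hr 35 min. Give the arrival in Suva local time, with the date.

Convert departure to UTC: 9:33 PM − 5:30 = 4:03 PM UTC on Jan 10.
Add 4 hours and 55 minutes leg 1 → 8:58 PM UTC.
Add 6 hours 26 minutes layover in Caracas → 3:24 AM UTC (Jan 11).
Add 13 hours and 18 minutes leg 2 → 4:42 PM UTC.
Add 5 hours 22 minutes layover in Seattle → 10:04 PM UTC.
Add 11 hours and 35 minutes leg 3 → 9:39 AM UTC (Jan 12).
Suva is UTC+12:00, so local arrival = 9:39 AM + 12:00 = 9:39 PM on Jan 12.

9:39 PM on January 12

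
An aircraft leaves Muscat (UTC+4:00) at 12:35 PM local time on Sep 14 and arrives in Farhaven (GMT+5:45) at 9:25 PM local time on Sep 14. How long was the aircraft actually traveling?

Departure in UTC: 12:35 PM − 4:00 = 8:35 AM on Sep 14.
Arrival in UTC: 9:25 PM − 5:45 = 3:40 PM on Sep 14.
Elapsed = 3:40 PM − 8:35 AM = 7 hours 5 minutes.

7 hours 5 minutes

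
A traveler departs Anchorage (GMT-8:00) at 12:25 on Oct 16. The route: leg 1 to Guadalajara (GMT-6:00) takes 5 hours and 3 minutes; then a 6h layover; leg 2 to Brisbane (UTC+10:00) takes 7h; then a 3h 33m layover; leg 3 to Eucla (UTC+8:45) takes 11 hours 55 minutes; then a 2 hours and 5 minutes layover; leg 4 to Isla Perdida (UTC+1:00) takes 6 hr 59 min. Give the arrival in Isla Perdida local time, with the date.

16:00 on October 18

Convert departure to UTC: 12:25 + 8:00 = 20:25 UTC on Oct 16.
Add 5 hours and 3 minutes leg 1 → 01:28 UTC (Oct 17).
Add 6 hours layover in Guadalajara → 07:28 UTC.
Add 7 hours leg 2 → 14:28 UTC.
Add 3 hours and 33 minutes layover in Brisbane → 18:01 UTC.
Add 11 hours and 55 minutes leg 3 → 05:56 UTC (Oct 18).
Add 2 hours 5 minutes layover in Eucla → 08:01 UTC.
Add 6 hours and 59 minutes leg 4 → 15:00 UTC.
Isla Perdida is UTC+1:00, so local arrival = 15:00 + 1:00 = 16:00 on Oct 18.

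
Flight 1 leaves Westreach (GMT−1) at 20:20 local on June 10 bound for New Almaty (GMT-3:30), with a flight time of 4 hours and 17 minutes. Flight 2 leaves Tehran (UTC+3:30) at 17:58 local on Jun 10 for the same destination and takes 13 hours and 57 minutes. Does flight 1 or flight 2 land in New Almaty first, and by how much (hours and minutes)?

Flight 1 in UTC: 20:20 + 1:00 = 21:20 on Jun 10.
+4 hours and 17 minutes → arrive 01:37 UTC on Jun 11.
Flight 2 in UTC: 17:58 − 3:30 = 14:28 on Jun 10.
+13 hours 57 minutes → arrive 04:25 UTC on Jun 11.
Flight 1 lands earlier by 2 hours 48 minutes.

the first, by 2 hours 48 minutes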